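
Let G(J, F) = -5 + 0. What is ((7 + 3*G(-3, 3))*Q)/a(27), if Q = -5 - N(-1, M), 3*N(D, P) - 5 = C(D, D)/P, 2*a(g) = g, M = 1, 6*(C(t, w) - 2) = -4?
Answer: 1024/243 ≈ 4.2140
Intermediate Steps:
C(t, w) = 4/3 (C(t, w) = 2 + (1/6)*(-4) = 2 - 2/3 = 4/3)
a(g) = g/2
N(D, P) = 5/3 + 4/(9*P) (N(D, P) = 5/3 + (4/(3*P))/3 = 5/3 + 4/(9*P))
G(J, F) = -5
Q = -64/9 (Q = -5 - (4 + 15*1)/(9*1) = -5 - (4 + 15)/9 = -5 - 19/9 = -64/9 ≈ -7.1111)
((7 + 3*G(-3, 3))*Q)/a(27) = ((7 + 3*(-5))*(-64/9))/(((1/2)*27)) = ((7 - 15)*(-64/9))/(27/2) = -8*(-64/9)*(2/27) = (512/9)*(2/27) = 1024/243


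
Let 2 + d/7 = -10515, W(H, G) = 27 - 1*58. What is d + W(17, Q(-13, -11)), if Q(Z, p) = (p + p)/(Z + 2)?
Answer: -73650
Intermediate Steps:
Q(Z, p) = 2*p/(2 + Z) (Q(Z, p) = (2*p)/(2 + Z) = 2*p/(2 + Z))
W(H, G) = -31 (W(H, G) = 27 - 58 = -31)
d = -73619 (d = -14 + 7*(-10515) = -14 - 73605 = -73619)
d + W(17, Q(-13, -11)) = -73619 - 31 = -73650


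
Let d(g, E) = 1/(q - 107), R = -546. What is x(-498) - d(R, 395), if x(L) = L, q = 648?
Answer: -269419/541 ≈ -498.00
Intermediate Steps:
d(g, E) = 1/541 (d(g, E) = 1/(648 - 107) = 1/541)
x(-498) - d(R, 395) = -498 - 1*1/541 = -498 - 1/541 = -269419/541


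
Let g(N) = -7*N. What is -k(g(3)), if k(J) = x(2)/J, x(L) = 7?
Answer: 1/3 ≈ 0.33333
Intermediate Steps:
k(J) = 7/J
-k(g(3)) = -7/((-7*3)) = -7/(-21) = -7*(-1)/21 = -1*(-1/3) = 1/3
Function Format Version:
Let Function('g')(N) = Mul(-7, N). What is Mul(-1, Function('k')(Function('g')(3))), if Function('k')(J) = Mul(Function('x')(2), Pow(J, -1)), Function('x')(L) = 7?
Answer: Rational(1, 3) ≈ 0.33333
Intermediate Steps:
Function('k')(J) = Mul(7, Pow(J, -1))
Mul(-1, Function('k')(Function('g')(3))) = Mul(-1, Mul(7, Pow(Mul(-7, 3), -1))) = Mul(-1, Mul(7, Pow(-21, -1))) = Mul(-1, Mul(7, Rational(-1, 21))) = Mul(-1, Rational(-1, 3)) = Rational(1, 3)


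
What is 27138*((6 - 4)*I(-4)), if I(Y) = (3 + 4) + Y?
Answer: 162828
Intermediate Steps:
I(Y) = 7 + Y
27138*((6 - 4)*I(-4)) = 27138*((6 - 4)*(7 - 4)) = 27138*(2*3) = 27138*6 = 162828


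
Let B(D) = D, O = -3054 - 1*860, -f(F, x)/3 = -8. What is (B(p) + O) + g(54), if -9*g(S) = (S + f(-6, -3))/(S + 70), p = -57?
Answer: -738619/186 ≈ -3971.1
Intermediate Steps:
f(F, x) = 24 (f(F, x) = -3*(-8) = 24)
O = -3914 (O = -3054 - 860 = -3914)
g(S) = -(24 + S)/(9*(70 + S)) (g(S) = -(S + 24)/(9*(S + 70)) = -(24 + S)/(9*(70 + S)))
(B(p) + O) + g(54) = (-57 - 3914) + (-24 - 1*54)/(9*(70 + 54)) = -3971 + (1/9)*(-24 - 54)/124 = -3971 + (1/9)*(1/124)*(-78) = -3971 - 13/186 = -738619/186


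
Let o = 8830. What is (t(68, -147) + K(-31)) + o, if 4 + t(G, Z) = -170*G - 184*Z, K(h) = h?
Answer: 24283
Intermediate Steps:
t(G, Z) = -4 - 184*Z - 170*G (t(G, Z) = -4 + (-170*G - 184*Z) = -4 + (-184*Z - 170*G) = -4 - 184*Z - 170*G)
(t(68, -147) + K(-31)) + o = ((-4 - 184*(-147) - 170*68) - 31) + 8830 = ((-4 + 27048 - 11560) - 31) + 8830 = (15484 - 31) + 8830 = 15453 + 8830 = 24283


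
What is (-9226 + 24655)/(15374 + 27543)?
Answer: 15429/42917 ≈ 0.35951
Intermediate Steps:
(-9226 + 24655)/(15374 + 27543) = 15429/42917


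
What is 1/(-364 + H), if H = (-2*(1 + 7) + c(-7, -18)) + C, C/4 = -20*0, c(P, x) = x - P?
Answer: -1/391 ≈ -0.0025575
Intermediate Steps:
C = 0 (C = 4*(-20*0) = 4*0 = 0)
H = -27 (H = (-2*(1 + 7) + (-18 - 1*(-7))) + 0 = (-2*8 + (-18 + 7)) + 0 = (-16 - 11) + 0 = -27 + 0 = -27)
1/(-364 + H) = 1/(-364 - 27) = 1/(-391) = -1/391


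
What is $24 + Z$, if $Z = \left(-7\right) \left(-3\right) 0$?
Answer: $24$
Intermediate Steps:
$Z = 0$ ($Z = 21 \cdot 0 = 0$)
$24 + Z = 24 + 0 = 24$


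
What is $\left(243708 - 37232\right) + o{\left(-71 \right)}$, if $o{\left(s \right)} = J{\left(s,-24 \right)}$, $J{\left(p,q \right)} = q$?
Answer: $206452$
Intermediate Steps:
$o{\left(s \right)} = -24$
$\left(243708 - 37232\right) + o{\left(-71 \right)} = \left(243708 - 37232\right) - 24 = 206476 - 24 = 206452$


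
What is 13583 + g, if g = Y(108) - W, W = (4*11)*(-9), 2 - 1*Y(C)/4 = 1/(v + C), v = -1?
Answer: 1496605/107 ≈ 13987.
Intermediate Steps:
Y(C) = 8 - 4/(-1 + C)
W = -396 (W = 44*(-9) = -396)
g = 43224/107 (g = 4*(-3 + 2*108)/(-1 + 108) - 1*(-396) = 4*(-3 + 216)/107 + 396 = 4*(1/107)*213 + 396 = 852/107 + 396 = 43224/107 ≈ 403.96)
13583 + g = 13583 + 43224/107 = 1496605/107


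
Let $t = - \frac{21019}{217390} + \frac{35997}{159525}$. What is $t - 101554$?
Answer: $- \frac{234786725722643}{2311942650} \approx -1.0155 \cdot 10^{5}$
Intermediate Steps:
$t = \frac{298155457}{2311942650}$ ($t = \left(-21019\right) \frac{1}{217390} + 35997 \cdot \frac{1}{159525} = - \frac{21019}{217390} + \frac{11999}{53175} = \frac{298155457}{2311942650} \approx 0.12896$)
$t - 101554 = \frac{298155457}{2311942650} - 101554 = - \frac{234786725722643}{2311942650}$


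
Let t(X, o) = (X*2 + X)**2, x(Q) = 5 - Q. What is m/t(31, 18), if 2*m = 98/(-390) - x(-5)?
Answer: -1999/3373110 ≈ -0.00059263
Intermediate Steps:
t(X, o) = 9*X**2 (t(X, o) = (2*X + X)**2 = (3*X)**2 = 9*X**2)
m = -1999/390 (m = (98/(-390) - (5 - 1*(-5)))/2 = (98*(-1/390) - (5 + 5))/2 = (-49/195 - 1*10)/2 = (-49/195 - 10)/2 = (1/2)*(-1999/195) = -1999/390 ≈ -5.1256)
m/t(31, 18) = -1999/(390*(9*31**2)) = -1999/(390*(9*961)) = -1999/390/8649 = -1999/390*1/8649 = -1999/3373110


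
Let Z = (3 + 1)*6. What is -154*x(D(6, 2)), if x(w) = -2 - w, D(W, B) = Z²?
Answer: 89012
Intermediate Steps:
Z = 24 (Z = 4*6 = 24)
D(W, B) = 576 (D(W, B) = 24² = 576)
-154*x(D(6, 2)) = -154*(-2 - 1*576) = -154*(-2 - 576) = -154*(-578) = 89012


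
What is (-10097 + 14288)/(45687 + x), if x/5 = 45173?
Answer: 4191/271552 ≈ 0.015434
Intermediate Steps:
x = 225865 (x = 5*45173 = 225865)
(-10097 + 14288)/(45687 + x) = (-10097 + 14288)/(45687 + 225865) = 4191/271552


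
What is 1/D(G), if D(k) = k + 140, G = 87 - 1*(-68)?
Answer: 1/295 ≈ 0.0033898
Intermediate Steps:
G = 155 (G = 87 + 68 = 155)
D(k) = 140 + k
1/D(G) = 1/(140 + 155) = 1/295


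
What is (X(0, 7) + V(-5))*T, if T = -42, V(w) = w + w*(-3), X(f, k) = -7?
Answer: -126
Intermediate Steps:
V(w) = -2*w (V(w) = w - 3*w = -2*w)
(X(0, 7) + V(-5))*T = (-7 - 2*(-5))*(-42) = (-7 + 10)*(-42) = 3*(-42) = -126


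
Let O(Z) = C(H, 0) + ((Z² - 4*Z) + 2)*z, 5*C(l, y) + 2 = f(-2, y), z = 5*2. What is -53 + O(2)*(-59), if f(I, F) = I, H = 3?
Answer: 5871/5 ≈ 1174.2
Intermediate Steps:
z = 10
C(l, y) = -⅘ (C(l, y) = -⅖ + (⅕)*(-2) = -⅖ - ⅖ = -⅘)
O(Z) = 96/5 - 40*Z + 10*Z² (O(Z) = -⅘ + ((Z² - 4*Z) + 2)*10 = -⅘ + (2 + Z² - 4*Z)*10 = -⅘ + (20 - 40*Z + 10*Z²) = 96/5 - 40*Z + 10*Z²)
-53 + O(2)*(-59) = -53 + (96/5 - 40*2 + 10*2²)*(-59) = -53 + (96/5 - 80 + 10*4)*(-59) = -53 + (96/5 - 80 + 40)*(-59) = -53 - 104/5*(-59) = -53 + 6136/5 = 5871/5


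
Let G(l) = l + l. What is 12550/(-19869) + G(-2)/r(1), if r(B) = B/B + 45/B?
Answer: -328388/456987 ≈ -0.71859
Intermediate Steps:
G(l) = 2*l
r(B) = 1 + 45/B
12550/(-19869) + G(-2)/r(1) = 12550/(-19869) + (2*(-2))/(((45 + 1)/1)) = 12550*(-1/19869) - 4/(1*46) = -12550/19869 - 4/46 = -12550/19869 - 4*1/46 = -12550/19869 - 2/23 = -328388/456987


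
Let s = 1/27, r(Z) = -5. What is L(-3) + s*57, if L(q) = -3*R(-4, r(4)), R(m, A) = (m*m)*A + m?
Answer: 2287/9 ≈ 254.11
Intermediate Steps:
R(m, A) = m + A*m**2 (R(m, A) = m**2*A + m = A*m**2 + m = m + A*m**2)
s = 1/27 ≈ 0.037037
L(q) = 252 (L(q) = -(-12)*(1 - 5*(-4)) = -(-12)*(1 + 20) = -(-12)*21 = -3*(-84) = 252)
L(-3) + s*57 = 252 + (1/27)*57 = 252 + 19/9 = 2287/9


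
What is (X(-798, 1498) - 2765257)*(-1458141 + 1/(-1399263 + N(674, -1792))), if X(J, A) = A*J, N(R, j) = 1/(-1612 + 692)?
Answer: 7434544609952012073281/1287321961 ≈ 5.7752e+12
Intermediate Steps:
N(R, j) = -1/920 (N(R, j) = 1/(-920) = -1/920)
(X(-798, 1498) - 2765257)*(-1458141 + 1/(-1399263 + N(674, -1792))) = (1498*(-798) - 2765257)*(-1458141 + 1/(-1399263 - 1/920)) = (-1195404 - 2765257)*(-1458141 + 1/(-1287321961/920)) = -3960661*(-1458141 - 920/1287321961) = -3960661*(-1877096931535421/1287321961) = 7434544609952012073281/1287321961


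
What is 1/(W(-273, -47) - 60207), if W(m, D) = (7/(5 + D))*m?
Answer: -2/120323 ≈ -1.6622e-5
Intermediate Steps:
W(m, D) = 7*m/(5 + D) (W(m, D) = (7/(5 + D))*m = 7*m/(5 + D))
1/(W(-273, -47) - 60207) = 1/(7*(-273)/(5 - 47) - 60207) = 1/(7*(-273)/(-42) - 60207) = 1/(7*(-273)*(-1/42) - 60207) = 1/(91/2 - 60207) = 1/(-120323/2) = -2/120323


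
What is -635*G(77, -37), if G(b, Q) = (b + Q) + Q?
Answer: -1905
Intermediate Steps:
G(b, Q) = b + 2*Q (G(b, Q) = (Q + b) + Q = b + 2*Q)
-635*G(77, -37) = -635*(77 + 2*(-37)) = -635*(77 - 74) = -635*3 = -1905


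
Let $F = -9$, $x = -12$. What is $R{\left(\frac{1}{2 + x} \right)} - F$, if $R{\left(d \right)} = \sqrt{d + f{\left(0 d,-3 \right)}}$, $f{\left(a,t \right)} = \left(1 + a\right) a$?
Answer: $9 + \frac{i \sqrt{10}}{10} \approx 9.0 + 0.31623 i$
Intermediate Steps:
$f{\left(a,t \right)} = a \left(1 + a\right)$
$R{\left(d \right)} = \sqrt{d}$ ($R{\left(d \right)} = \sqrt{d + 0 d \left(1 + 0 d\right)} = \sqrt{d + 0 \left(1 + 0\right)} = \sqrt{d + 0 \cdot 1} = \sqrt{d + 0} = \sqrt{d}$)
$R{\left(\frac{1}{2 + x} \right)} - F = \sqrt{\frac{1}{2 - 12}} - -9 = \sqrt{\frac{1}{-10}} + 9 = \sqrt{- \frac{1}{10}} + 9 = \frac{i \sqrt{10}}{10} + 9 = 9 + \frac{i \sqrt{10}}{10}$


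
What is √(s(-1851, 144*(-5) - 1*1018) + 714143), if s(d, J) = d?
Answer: 2*√178073 ≈ 843.97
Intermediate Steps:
√(s(-1851, 144*(-5) - 1*1018) + 714143) = √(-1851 + 714143) = √712292 = 2*√178073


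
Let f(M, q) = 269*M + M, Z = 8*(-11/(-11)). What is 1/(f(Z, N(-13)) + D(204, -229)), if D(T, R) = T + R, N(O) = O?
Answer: 1/2135 ≈ 0.00046838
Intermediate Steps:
Z = 8 (Z = 8*(-11*(-1/11)) = 8*1 = 8)
f(M, q) = 270*M
D(T, R) = R + T
1/(f(Z, N(-13)) + D(204, -229)) = 1/(270*8 + (-229 + 204)) = 1/(2160 - 25) = 1/2135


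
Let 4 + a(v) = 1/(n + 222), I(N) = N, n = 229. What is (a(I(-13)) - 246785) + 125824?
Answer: -54555214/451 ≈ -1.2097e+5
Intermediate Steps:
a(v) = -1803/451 (a(v) = -4 + 1/(229 + 222) = -4 + 1/451 = -1803/451)
(a(I(-13)) - 246785) + 125824 = (-1803/451 - 246785) + 125824 = -111301838/451 + 125824 = -54555214/451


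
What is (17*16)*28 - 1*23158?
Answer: -15542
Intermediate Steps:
(17*16)*28 - 1*23158 = 272*28 - 23158 = 7616 - 23158 = -15542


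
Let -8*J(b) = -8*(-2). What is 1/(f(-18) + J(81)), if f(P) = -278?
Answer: -1/280 ≈ -0.0035714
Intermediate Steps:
J(b) = -2 (J(b) = -(-1)*(-2) = -1/8*16 = -2)
1/(f(-18) + J(81)) = 1/(-278 - 2) = 1/(-280) = -1/280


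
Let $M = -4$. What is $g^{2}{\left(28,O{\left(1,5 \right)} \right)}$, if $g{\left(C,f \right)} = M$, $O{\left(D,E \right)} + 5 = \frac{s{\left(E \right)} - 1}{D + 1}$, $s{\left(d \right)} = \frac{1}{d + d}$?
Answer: $16$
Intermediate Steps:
$s{\left(d \right)} = \frac{1}{2 d}$
$O{\left(D,E \right)} = -5 + \frac{-1 + \frac{1}{2 E}}{1 + D}$ ($O{\left(D,E \right)} = -5 + \frac{\frac{1}{2 E} - 1}{D + 1} = -5 + \frac{-1 + \frac{1}{2 E}}{1 + D}$)
$g{\left(C,f \right)} = -4$
$g^{2}{\left(28,O{\left(1,5 \right)} \right)} = \left(-4\right)^{2} = 16$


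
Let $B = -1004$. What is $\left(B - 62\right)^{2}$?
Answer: $1136356$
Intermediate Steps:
$\left(B - 62\right)^{2} = \left(-1004 - 62\right)^{2} = \left(-1066\right)^{2} = 1136356$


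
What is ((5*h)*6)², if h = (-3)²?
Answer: 72900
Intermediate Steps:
h = 9
((5*h)*6)² = ((5*9)*6)² = (45*6)² = 270² = 72900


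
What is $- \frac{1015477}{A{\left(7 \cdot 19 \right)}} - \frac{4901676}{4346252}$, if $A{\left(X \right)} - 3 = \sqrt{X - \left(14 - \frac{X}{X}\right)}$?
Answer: $\frac{1103334395048}{40202831} - \frac{2030954 \sqrt{30}}{111} \approx -72772.0$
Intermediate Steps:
$A{\left(X \right)} = 3 + \sqrt{-13 + X}$ ($A{\left(X \right)} = 3 + \sqrt{X - \left(14 - \frac{X}{X}\right)} = 3 + \sqrt{X + \left(1 - 14\right)} = 3 + \sqrt{X - 13} = 3 + \sqrt{-13 + X}$)
$- \frac{1015477}{A{\left(7 \cdot 19 \right)}} - \frac{4901676}{4346252} = - \frac{1015477}{3 + \sqrt{-13 + 7 \cdot 19}} - \frac{4901676}{4346252} = - \frac{1015477}{3 + \sqrt{-13 + 133}} - \frac{1225419}{1086563} = - \frac{1015477}{3 + \sqrt{120}} - \frac{1225419}{1086563} = - \frac{1015477}{3 + 2 \sqrt{30}} - \frac{1225419}{1086563} = - \frac{1225419}{1086563} - \frac{1015477}{3 + 2 \sqrt{30}}$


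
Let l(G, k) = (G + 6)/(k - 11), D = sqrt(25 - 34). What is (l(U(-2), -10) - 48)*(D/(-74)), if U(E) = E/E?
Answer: 145*I/74 ≈ 1.9595*I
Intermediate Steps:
D = 3*I (D = sqrt(-9) = 3*I ≈ 3.0*I)
U(E) = 1
l(G, k) = (6 + G)/(-11 + k)
(l(U(-2), -10) - 48)*(D/(-74)) = ((6 + 1)/(-11 - 10) - 48)*((3*I)/(-74)) = (7/(-21) - 48)*((3*I)*(-1/74)) = (-1/21*7 - 48)*(-3*I/74) = (-1/3 - 48)*(-3*I/74) = -(-145)*I/74 = 145*I/74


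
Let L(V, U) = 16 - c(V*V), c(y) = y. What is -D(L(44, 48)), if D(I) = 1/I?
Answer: 1/1920 ≈ 0.00052083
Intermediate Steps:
L(V, U) = 16 - V**2 (L(V, U) = 16 - V*V = 16 - V**2)
D(I) = 1/I
-D(L(44, 48)) = -1/(16 - 1*44**2) = -1/(16 - 1*1936) = -1/(16 - 1936) = -1/(-1920) = -1*(-1/1920) = 1/1920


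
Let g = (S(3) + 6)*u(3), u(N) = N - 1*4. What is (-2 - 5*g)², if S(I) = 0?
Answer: 784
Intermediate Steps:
u(N) = -4 + N (u(N) = N - 4 = -4 + N)
g = -6 (g = (0 + 6)*(-4 + 3) = 6*(-1) = -6)
(-2 - 5*g)² = (-2 - 5*(-6))² = (-2 + 30)² = 28² = 784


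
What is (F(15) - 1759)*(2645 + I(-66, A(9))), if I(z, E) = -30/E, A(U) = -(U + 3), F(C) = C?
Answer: -4617240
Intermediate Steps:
A(U) = -3 - U (A(U) = -(3 + U) = -3 - U)
(F(15) - 1759)*(2645 + I(-66, A(9))) = (15 - 1759)*(2645 - 30/(-3 - 1*9)) = -1744*(2645 - 30/(-3 - 9)) = -1744*(2645 - 30/(-12)) = -1744*(2645 - 30*(-1/12)) = -1744*(2645 + 5/2) = -1744*5295/2 = -4617240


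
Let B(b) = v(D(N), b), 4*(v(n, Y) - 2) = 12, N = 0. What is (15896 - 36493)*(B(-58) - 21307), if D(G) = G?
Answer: 438757294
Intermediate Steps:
v(n, Y) = 5 (v(n, Y) = 2 + (¼)*12 = 2 + 3 = 5)
B(b) = 5
(15896 - 36493)*(B(-58) - 21307) = (15896 - 36493)*(5 - 21307) = -20597*(-21302) = 438757294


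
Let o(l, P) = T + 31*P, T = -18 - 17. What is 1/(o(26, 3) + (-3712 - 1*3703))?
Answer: -1/7357 ≈ -0.00013592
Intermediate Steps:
T = -35
o(l, P) = -35 + 31*P
1/(o(26, 3) + (-3712 - 1*3703)) = 1/((-35 + 31*3) + (-3712 - 1*3703)) = 1/((-35 + 93) + (-3712 - 3703)) = 1/(58 - 7415) = 1/(-7357) = -1/7357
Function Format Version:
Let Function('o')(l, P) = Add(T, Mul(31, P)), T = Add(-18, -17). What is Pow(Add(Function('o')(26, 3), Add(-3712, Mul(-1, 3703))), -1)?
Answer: Rational(-1, 7357) ≈ -0.00013592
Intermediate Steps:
T = -35
Function('o')(l, P) = Add(-35, Mul(31, P))
Pow(Add(Function('o')(26, 3), Add(-3712, Mul(-1, 3703))), -1) = Pow(Add(Add(-35, Mul(31, 3)), Add(-3712, Mul(-1, 3703))), -1) = Pow(Add(Add(-35, 93), Add(-3712, -3703)), -1) = Pow(Add(58, -7415), -1) = Pow(-7357, -1) = Rational(-1, 7357)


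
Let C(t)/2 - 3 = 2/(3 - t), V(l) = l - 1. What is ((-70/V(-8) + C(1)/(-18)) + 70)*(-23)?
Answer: -5336/3 ≈ -1778.7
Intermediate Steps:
V(l) = -1 + l
C(t) = 6 + 4/(3 - t) (C(t) = 6 + 2*(2/(3 - t)) = 6 + 4/(3 - t))
((-70/V(-8) + C(1)/(-18)) + 70)*(-23) = ((-70/(-1 - 8) + (2*(-11 + 3*1)/(-3 + 1))/(-18)) + 70)*(-23) = ((-70/(-9) + (2*(-11 + 3)/(-2))*(-1/18)) + 70)*(-23) = ((-70*(-⅑) + (2*(-½)*(-8))*(-1/18)) + 70)*(-23) = ((70/9 + 8*(-1/18)) + 70)*(-23) = ((70/9 - 4/9) + 70)*(-23) = (22/3 + 70)*(-23) = (232/3)*(-23) = -5336/3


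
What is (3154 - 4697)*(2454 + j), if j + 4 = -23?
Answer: -3744861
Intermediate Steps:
j = -27 (j = -4 - 23 = -27)
(3154 - 4697)*(2454 + j) = (3154 - 4697)*(2454 - 27) = -1543*2427 = -3744861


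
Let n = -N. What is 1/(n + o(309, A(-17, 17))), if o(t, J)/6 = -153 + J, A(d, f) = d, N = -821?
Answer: -1/199 ≈ -0.0050251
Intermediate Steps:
o(t, J) = -918 + 6*J (o(t, J) = 6*(-153 + J) = -918 + 6*J)
n = 821 (n = -1*(-821) = 821)
1/(n + o(309, A(-17, 17))) = 1/(821 + (-918 + 6*(-17))) = 1/(821 + (-918 - 102)) = 1/(821 - 1020) = 1/(-199) = -1/199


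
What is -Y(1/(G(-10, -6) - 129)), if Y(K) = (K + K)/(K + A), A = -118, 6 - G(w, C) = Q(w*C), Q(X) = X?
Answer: -2/21595 ≈ -9.2614e-5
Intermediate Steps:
G(w, C) = 6 - C*w (G(w, C) = 6 - w*C = 6 - C*w)
Y(K) = 2*K/(-118 + K) (Y(K) = (K + K)/(K - 118) = (2*K)/(-118 + K) = 2*K/(-118 + K))
-Y(1/(G(-10, -6) - 129)) = -2/(((6 - 1*(-6)*(-10)) - 129)*(-118 + 1/((6 - 1*(-6)*(-10)) - 129))) = -2/(((6 - 60) - 129)*(-118 + 1/((6 - 60) - 129))) = -2/((-54 - 129)*(-118 + 1/(-54 - 129))) = -2/((-183)*(-118 + 1/(-183))) = -2*(-1)/(183*(-118 - 1/183)) = -2*(-1)/(183*(-21595/183)) = -2*(-1)*(-183)/(183*21595) = -1*2/21595 = -2/21595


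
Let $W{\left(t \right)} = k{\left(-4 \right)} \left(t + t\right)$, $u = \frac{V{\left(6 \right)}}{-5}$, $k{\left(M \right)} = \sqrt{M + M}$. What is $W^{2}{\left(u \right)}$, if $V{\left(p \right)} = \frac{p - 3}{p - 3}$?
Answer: $- \frac{32}{25} \approx -1.28$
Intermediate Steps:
$V{\left(p \right)} = 1$ ($V{\left(p \right)} = \frac{-3 + p}{-3 + p} = 1$)
$k{\left(M \right)} = \sqrt{2} \sqrt{M}$ ($k{\left(M \right)} = \sqrt{2 M} = \sqrt{2} \sqrt{M}$)
$u = - \frac{1}{5}$ ($u = 1 \frac{1}{-5} = 1 \left(- \frac{1}{5}\right) = - \frac{1}{5} \approx -0.2$)
$W{\left(t \right)} = 4 i t \sqrt{2}$ ($W{\left(t \right)} = \sqrt{2} \sqrt{-4} \left(t + t\right) = \sqrt{2} \cdot 2 i 2 t = 2 i \sqrt{2} \cdot 2 t = 4 i t \sqrt{2}$)
$W^{2}{\left(u \right)} = \left(4 i \left(- \frac{1}{5}\right) \sqrt{2}\right)^{2} = \left(- \frac{4 i \sqrt{2}}{5}\right)^{2} = - \frac{32}{25}$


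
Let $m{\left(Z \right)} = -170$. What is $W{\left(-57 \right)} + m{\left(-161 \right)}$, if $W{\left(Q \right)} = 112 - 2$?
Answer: $-60$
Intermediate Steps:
$W{\left(Q \right)} = 110$ ($W{\left(Q \right)} = 112 - 2 = 110$)
$W{\left(-57 \right)} + m{\left(-161 \right)} = 110 - 170 = -60$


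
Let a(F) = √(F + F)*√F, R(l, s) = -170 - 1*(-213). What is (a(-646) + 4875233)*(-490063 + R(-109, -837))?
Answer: -2388961674660 + 316552920*√2 ≈ -2.3885e+12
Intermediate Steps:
R(l, s) = 43 (R(l, s) = -170 + 213 = 43)
a(F) = F*√2 (a(F) = √(2*F)*√F = (√2*√F)*√F = F*√2)
(a(-646) + 4875233)*(-490063 + R(-109, -837)) = (-646*√2 + 4875233)*(-490063 + 43) = (4875233 - 646*√2)*(-490020) = -2388961674660 + 316552920*√2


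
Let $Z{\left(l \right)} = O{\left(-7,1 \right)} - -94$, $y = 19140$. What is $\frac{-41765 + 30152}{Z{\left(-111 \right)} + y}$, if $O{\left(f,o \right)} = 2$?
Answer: $- \frac{553}{916} \approx -0.60371$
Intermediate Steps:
$Z{\left(l \right)} = 96$ ($Z{\left(l \right)} = 2 - -94 = 2 + 94 = 96$)
$\frac{-41765 + 30152}{Z{\left(-111 \right)} + y} = \frac{-41765 + 30152}{96 + 19140} = - \frac{11613}{19236} = \left(-11613\right) \frac{1}{19236} = - \frac{553}{916}$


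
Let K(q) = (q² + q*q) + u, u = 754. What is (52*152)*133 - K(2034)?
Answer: -7223834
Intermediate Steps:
K(q) = 754 + 2*q² (K(q) = (q² + q*q) + 754 = (q² + q²) + 754 = 2*q² + 754 = 754 + 2*q²)
(52*152)*133 - K(2034) = (52*152)*133 - (754 + 2*2034²) = 7904*133 - (754 + 2*4137156) = 1051232 - (754 + 8274312) = 1051232 - 1*8275066 = 1051232 - 8275066 = -7223834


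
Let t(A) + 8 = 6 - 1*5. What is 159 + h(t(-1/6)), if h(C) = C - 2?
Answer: 150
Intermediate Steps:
t(A) = -7 (t(A) = -8 + (6 - 1*5) = -8 + (6 - 5) = -8 + 1 = -7)
h(C) = -2 + C
159 + h(t(-1/6)) = 159 + (-2 - 7) = 159 - 9 = 150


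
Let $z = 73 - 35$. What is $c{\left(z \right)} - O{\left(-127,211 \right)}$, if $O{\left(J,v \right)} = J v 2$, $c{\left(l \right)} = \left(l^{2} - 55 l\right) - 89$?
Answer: $52859$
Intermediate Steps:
$z = 38$ ($z = 73 - 35 = 38$)
$c{\left(l \right)} = -89 + l^{2} - 55 l$
$O{\left(J,v \right)} = 2 J v$ ($O{\left(J,v \right)} = J 2 v = 2 J v$)
$c{\left(z \right)} - O{\left(-127,211 \right)} = \left(-89 + 38^{2} - 2090\right) - 2 \left(-127\right) 211 = \left(-89 + 1444 - 2090\right) - -53594 = -735 + 53594 = 52859$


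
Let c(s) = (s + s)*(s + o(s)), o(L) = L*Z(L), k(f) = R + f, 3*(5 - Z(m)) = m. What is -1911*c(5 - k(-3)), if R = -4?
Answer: -1100736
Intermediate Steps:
Z(m) = 5 - m/3
k(f) = -4 + f
o(L) = L*(5 - L/3)
c(s) = 2*s*(s + s*(15 - s)/3) (c(s) = (s + s)*(s + s*(15 - s)/3) = (2*s)*(s + s*(15 - s)/3) = 2*s*(s + s*(15 - s)/3))
-1911*c(5 - k(-3)) = -1274*(5 - (-4 - 3))²*(18 - (5 - (-4 - 3))) = -1274*(5 - 1*(-7))²*(18 - (5 - 1*(-7))) = -1274*(5 + 7)²*(18 - (5 + 7)) = -1274*12²*(18 - 1*12) = -1274*144*(18 - 12) = -1274*144*6 = -1911*576 = -1100736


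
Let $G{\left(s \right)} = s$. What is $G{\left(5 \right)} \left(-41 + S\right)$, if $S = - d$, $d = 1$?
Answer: $-210$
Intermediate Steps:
$S = -1$ ($S = \left(-1\right) 1 = -1$)
$G{\left(5 \right)} \left(-41 + S\right) = 5 \left(-41 - 1\right) = 5 \left(-42\right) = -210$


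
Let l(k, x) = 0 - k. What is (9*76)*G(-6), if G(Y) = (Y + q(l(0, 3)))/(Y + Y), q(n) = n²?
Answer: 342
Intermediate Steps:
l(k, x) = -k
G(Y) = ½ (G(Y) = (Y + (-1*0)²)/(Y + Y) = (Y + 0²)/((2*Y)) = (Y + 0)*(1/(2*Y)) = Y*(1/(2*Y)) = ½)
(9*76)*G(-6) = (9*76)*(½) = 684*(½) = 342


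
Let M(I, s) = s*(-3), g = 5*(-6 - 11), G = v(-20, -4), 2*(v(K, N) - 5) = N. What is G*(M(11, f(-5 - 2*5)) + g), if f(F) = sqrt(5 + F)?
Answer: -255 - 9*I*sqrt(10) ≈ -255.0 - 28.461*I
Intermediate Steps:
v(K, N) = 5 + N/2
G = 3 (G = 5 + (1/2)*(-4) = 5 - 2 = 3)
g = -85 (g = 5*(-17) = -85)
M(I, s) = -3*s
G*(M(11, f(-5 - 2*5)) + g) = 3*(-3*sqrt(5 + (-5 - 2*5)) - 85) = 3*(-3*sqrt(5 + (-5 - 10)) - 85) = 3*(-3*sqrt(5 - 15) - 85) = 3*(-3*I*sqrt(10) - 85) = 3*(-85 - 3*I*sqrt(10)) = -255 - 9*I*sqrt(10)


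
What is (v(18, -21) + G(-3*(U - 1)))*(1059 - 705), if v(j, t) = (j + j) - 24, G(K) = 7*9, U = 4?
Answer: 26550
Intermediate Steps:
G(K) = 63
v(j, t) = -24 + 2*j (v(j, t) = 2*j - 24 = -24 + 2*j)
(v(18, -21) + G(-3*(U - 1)))*(1059 - 705) = ((-24 + 2*18) + 63)*(1059 - 705) = ((-24 + 36) + 63)*354 = (12 + 63)*354 = 75*354 = 26550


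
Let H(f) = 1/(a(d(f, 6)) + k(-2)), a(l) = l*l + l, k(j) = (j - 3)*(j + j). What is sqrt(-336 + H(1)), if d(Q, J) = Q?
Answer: I*sqrt(162602)/22 ≈ 18.329*I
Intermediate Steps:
k(j) = 2*j*(-3 + j) (k(j) = (-3 + j)*(2*j) = 2*j*(-3 + j))
a(l) = l + l**2 (a(l) = l**2 + l = l + l**2)
H(f) = 1/(20 + f*(1 + f)) (H(f) = 1/(f*(1 + f) + 2*(-2)*(-3 - 2)) = 1/(f*(1 + f) + 2*(-2)*(-5)) = 1/(f*(1 + f) + 20) = 1/(20 + f*(1 + f)))
sqrt(-336 + H(1)) = sqrt(-336 + 1/(20 + 1*(1 + 1))) = sqrt(-336 + 1/(20 + 1*2)) = sqrt(-336 + 1/(20 + 2)) = sqrt(-336 + 1/22) = sqrt(-7391/22) = I*sqrt(162602)/22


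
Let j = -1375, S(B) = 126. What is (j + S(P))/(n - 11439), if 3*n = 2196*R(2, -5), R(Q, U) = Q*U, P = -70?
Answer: 1249/18759 ≈ 0.066581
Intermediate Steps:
n = -7320 (n = (2196*(2*(-5)))/3 = (2196*(-10))/3 = (⅓)*(-21960) = -7320)
(j + S(P))/(n - 11439) = (-1375 + 126)/(-7320 - 11439) = -1249/(-18759) = -1249*(-1/18759) = 1249/18759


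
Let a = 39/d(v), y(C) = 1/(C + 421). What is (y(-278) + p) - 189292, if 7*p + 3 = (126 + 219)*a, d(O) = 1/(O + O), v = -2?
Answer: -28168282/143 ≈ -1.9698e+5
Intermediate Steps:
d(O) = 1/(2*O)
y(C) = 1/(421 + C)
a = -156 (a = 39/(((½)/(-2))) = 39/(((½)*(-½))) = 39/(-¼) = 39*(-4) = -156)
p = -7689 (p = -3/7 + ((126 + 219)*(-156))/7 = -3/7 + (345*(-156))/7 = -3/7 + (⅐)*(-53820) = -3/7 - 53820/7 = -7689)
(y(-278) + p) - 189292 = (1/(421 - 278) - 7689) - 189292 = (1/143 - 7689) - 189292 = -1099526/143 - 189292 = -28168282/143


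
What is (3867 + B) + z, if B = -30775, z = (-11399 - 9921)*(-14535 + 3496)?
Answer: 235324572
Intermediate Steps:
z = 235351480 (z = -21320*(-11039) = 235351480)
(3867 + B) + z = (3867 - 30775) + 235351480 = -26908 + 235351480 = 235324572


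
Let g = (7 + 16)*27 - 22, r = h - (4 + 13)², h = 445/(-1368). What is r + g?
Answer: 423635/1368 ≈ 309.67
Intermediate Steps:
h = -445/1368 (h = 445*(-1/1368) = -445/1368 ≈ -0.32529)
r = -395797/1368 (r = -445/1368 - (4 + 13)² = -445/1368 - 1*17² = -445/1368 - 1*289 = -445/1368 - 289 = -395797/1368 ≈ -289.33)
g = 599 (g = 23*27 - 22 = 621 - 22 = 599)
r + g = -395797/1368 + 599 = 423635/1368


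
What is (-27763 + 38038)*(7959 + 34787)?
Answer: 439215150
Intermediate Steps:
(-27763 + 38038)*(7959 + 34787) = 10275*42746 = 439215150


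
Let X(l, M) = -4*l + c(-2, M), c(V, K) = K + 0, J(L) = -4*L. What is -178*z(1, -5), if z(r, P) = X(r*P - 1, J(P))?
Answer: -7832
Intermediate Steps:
c(V, K) = K
X(l, M) = M - 4*l (X(l, M) = -4*l + M = M - 4*l)
z(r, P) = 4 - 4*P - 4*P*r (z(r, P) = -4*P - 4*(r*P - 1) = -4*P - 4*(P*r - 1) = -4*P - 4*(-1 + P*r) = -4*P + (4 - 4*P*r) = 4 - 4*P - 4*P*r)
-178*z(1, -5) = -178*(4 - 4*(-5) - 4*(-5)*1) = -178*(4 + 20 + 20) = -178*44 = -7832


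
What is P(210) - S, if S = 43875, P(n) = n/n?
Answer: -43874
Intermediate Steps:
P(n) = 1
P(210) - S = 1 - 1*43875 = 1 - 43875 = -43874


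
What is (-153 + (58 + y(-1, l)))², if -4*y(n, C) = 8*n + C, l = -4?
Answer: 8464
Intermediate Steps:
y(n, C) = -2*n - C/4 (y(n, C) = -(8*n + C)/4 = -(C + 8*n)/4 = -2*n - C/4)
(-153 + (58 + y(-1, l)))² = (-153 + (58 + (-2*(-1) - ¼*(-4))))² = (-153 + (58 + (2 + 1)))² = (-153 + (58 + 3))² = (-153 + 61)² = (-92)² = 8464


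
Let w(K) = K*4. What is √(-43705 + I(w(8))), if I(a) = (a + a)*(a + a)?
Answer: 9*I*√489 ≈ 199.02*I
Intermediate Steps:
w(K) = 4*K
I(a) = 4*a² (I(a) = (2*a)*(2*a) = 4*a²)
√(-43705 + I(w(8))) = √(-43705 + 4*(4*8)²) = √(-43705 + 4*32²) = √(-43705 + 4*1024) = √(-43705 + 4096) = √(-39609) = 9*I*√489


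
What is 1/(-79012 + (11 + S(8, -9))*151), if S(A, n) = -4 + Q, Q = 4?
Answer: -1/77351 ≈ -1.2928e-5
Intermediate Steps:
S(A, n) = 0 (S(A, n) = -4 + 4 = 0)
1/(-79012 + (11 + S(8, -9))*151) = 1/(-79012 + (11 + 0)*151) = 1/(-79012 + 11*151) = 1/(-79012 + 1661) = 1/(-77351) = -1/77351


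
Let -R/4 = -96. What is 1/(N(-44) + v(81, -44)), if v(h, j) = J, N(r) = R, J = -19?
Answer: 1/365 ≈ 0.0027397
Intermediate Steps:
R = 384 (R = -4*(-96) = 384)
N(r) = 384
v(h, j) = -19
1/(N(-44) + v(81, -44)) = 1/(384 - 19) = 1/365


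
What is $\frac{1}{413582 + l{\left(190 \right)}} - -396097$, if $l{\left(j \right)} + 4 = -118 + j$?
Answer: $\frac{163845524051}{413650} \approx 3.961 \cdot 10^{5}$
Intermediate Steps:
$l{\left(j \right)} = -122 + j$ ($l{\left(j \right)} = -4 + \left(-118 + j\right) = -122 + j$)
$\frac{1}{413582 + l{\left(190 \right)}} - -396097 = \frac{1}{413582 + \left(-122 + 190\right)} - -396097 = \frac{1}{413582 + 68} + 396097 = \frac{1}{413650} + 396097 = \frac{163845524051}{413650}$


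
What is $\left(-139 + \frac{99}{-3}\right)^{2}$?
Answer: $29584$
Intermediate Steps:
$\left(-139 + \frac{99}{-3}\right)^{2} = \left(-139 + 99 \left(- \frac{1}{3}\right)\right)^{2} = \left(-139 - 33\right)^{2} = \left(-172\right)^{2} = 29584$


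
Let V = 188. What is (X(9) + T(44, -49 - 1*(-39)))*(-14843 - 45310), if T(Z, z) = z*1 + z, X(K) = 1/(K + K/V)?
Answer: 678365432/567 ≈ 1.1964e+6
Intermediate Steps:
X(K) = 188/(189*K) (X(K) = 1/(K + K/188) = 1/(189*K/188) = 188/(189*K))
T(Z, z) = 2*z (T(Z, z) = z + z = 2*z)
(X(9) + T(44, -49 - 1*(-39)))*(-14843 - 45310) = ((188/189)/9 + 2*(-49 - 1*(-39)))*(-14843 - 45310) = ((188/189)*(1/9) + 2*(-49 + 39))*(-60153) = (188/1701 + 2*(-10))*(-60153) = (188/1701 - 20)*(-60153) = -33832/1701*(-60153) = 678365432/567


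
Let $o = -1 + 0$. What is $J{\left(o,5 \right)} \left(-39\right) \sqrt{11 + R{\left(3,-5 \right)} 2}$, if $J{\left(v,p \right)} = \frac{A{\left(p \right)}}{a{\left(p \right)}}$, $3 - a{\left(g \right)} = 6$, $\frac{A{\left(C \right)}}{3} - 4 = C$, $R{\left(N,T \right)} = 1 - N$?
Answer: $351 \sqrt{7} \approx 928.66$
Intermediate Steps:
$o = -1$
$A{\left(C \right)} = 12 + 3 C$
$a{\left(g \right)} = -3$ ($a{\left(g \right)} = 3 - 6 = -3$)
$J{\left(v,p \right)} = -4 - p$ ($J{\left(v,p \right)} = \frac{12 + 3 p}{-3} = \left(12 + 3 p\right) \left(- \frac{1}{3}\right) = -4 - p$)
$J{\left(o,5 \right)} \left(-39\right) \sqrt{11 + R{\left(3,-5 \right)} 2} = \left(-4 - 5\right) \left(-39\right) \sqrt{11 + \left(1 - 3\right) 2} = \left(-9\right) \left(-39\right) \sqrt{11 - 4} = 351 \sqrt{11 - 4} = 351 \sqrt{7}$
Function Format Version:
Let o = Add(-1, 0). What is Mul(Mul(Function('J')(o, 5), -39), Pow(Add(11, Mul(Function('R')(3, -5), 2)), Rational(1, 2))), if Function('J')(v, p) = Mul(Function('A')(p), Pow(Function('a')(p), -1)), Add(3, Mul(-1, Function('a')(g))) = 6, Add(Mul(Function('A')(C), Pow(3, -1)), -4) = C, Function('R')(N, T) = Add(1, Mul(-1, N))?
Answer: Mul(351, Pow(7, Rational(1, 2))) ≈ 928.66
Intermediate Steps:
o = -1
Function('A')(C) = Add(12, Mul(3, C))
Function('a')(g) = -3 (Function('a')(g) = Add(3, Mul(-1, 6)) = Add(3, -6) = -3)
Function('J')(v, p) = Add(-4, Mul(-1, p)) (Function('J')(v, p) = Mul(Add(12, Mul(3, p)), Pow(-3, -1)) = Mul(Add(12, Mul(3, p)), Rational(-1, 3)) = Add(-4, Mul(-1, p)))
Mul(Mul(Function('J')(o, 5), -39), Pow(Add(11, Mul(Function('R')(3, -5), 2)), Rational(1, 2))) = Mul(Mul(Add(-4, Mul(-1, 5)), -39), Pow(Add(11, Mul(Add(1, Mul(-1, 3)), 2)), Rational(1, 2))) = Mul(Mul(Add(-4, -5), -39), Pow(Add(11, Mul(Add(1, -3), 2)), Rational(1, 2))) = Mul(Mul(-9, -39), Pow(Add(11, Mul(-2, 2)), Rational(1, 2))) = Mul(351, Pow(Add(11, -4), Rational(1, 2))) = Mul(351, Pow(7, Rational(1, 2)))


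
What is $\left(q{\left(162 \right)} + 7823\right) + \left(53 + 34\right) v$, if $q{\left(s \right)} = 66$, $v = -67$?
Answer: $2060$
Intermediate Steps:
$\left(q{\left(162 \right)} + 7823\right) + \left(53 + 34\right) v = \left(66 + 7823\right) + \left(53 + 34\right) \left(-67\right) = 7889 + 87 \left(-67\right) = 7889 - 5829 = 2060$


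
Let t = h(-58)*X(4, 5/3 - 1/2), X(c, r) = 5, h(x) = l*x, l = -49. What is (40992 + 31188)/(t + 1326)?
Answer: 18045/3884 ≈ 4.6460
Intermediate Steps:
h(x) = -49*x
t = 14210 (t = -49*(-58)*5 = 2842*5 = 14210)
(40992 + 31188)/(t + 1326) = (40992 + 31188)/(14210 + 1326) = 72180/15536 = 72180*(1/15536) = 18045/3884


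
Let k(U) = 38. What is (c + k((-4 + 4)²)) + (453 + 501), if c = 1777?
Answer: 2769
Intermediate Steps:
(c + k((-4 + 4)²)) + (453 + 501) = (1777 + 38) + (453 + 501) = 1815 + 954 = 2769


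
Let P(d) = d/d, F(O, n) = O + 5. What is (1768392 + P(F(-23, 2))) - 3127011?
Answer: -1358618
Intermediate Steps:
F(O, n) = 5 + O
P(d) = 1
(1768392 + P(F(-23, 2))) - 3127011 = (1768392 + 1) - 3127011 = 1768393 - 3127011 = -1358618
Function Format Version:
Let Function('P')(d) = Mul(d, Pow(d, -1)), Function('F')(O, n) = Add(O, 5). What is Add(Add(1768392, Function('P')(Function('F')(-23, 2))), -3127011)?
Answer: -1358618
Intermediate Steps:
Function('F')(O, n) = Add(5, O)
Function('P')(d) = 1
Add(Add(1768392, Function('P')(Function('F')(-23, 2))), -3127011) = Add(Add(1768392, 1), -3127011) = Add(1768393, -3127011) = -1358618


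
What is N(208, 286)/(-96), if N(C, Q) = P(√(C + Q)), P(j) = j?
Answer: -√494/96 ≈ -0.23152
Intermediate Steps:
N(C, Q) = √(C + Q)
N(208, 286)/(-96) = √(208 + 286)/(-96) = √494*(-1/96) = -√494/96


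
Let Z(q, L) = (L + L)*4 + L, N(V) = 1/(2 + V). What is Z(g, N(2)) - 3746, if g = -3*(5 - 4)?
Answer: -14975/4 ≈ -3743.8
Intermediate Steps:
g = -3 (g = -3*1 = -3)
Z(q, L) = 9*L (Z(q, L) = (2*L)*4 + L = 8*L + L = 9*L)
Z(g, N(2)) - 3746 = 9/(2 + 2) - 3746 = 9/4 - 3746 = -14975/4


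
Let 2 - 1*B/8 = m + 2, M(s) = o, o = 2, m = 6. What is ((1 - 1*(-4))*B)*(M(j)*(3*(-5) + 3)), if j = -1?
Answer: 5760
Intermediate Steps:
M(s) = 2
B = -48 (B = 16 - 8*(6 + 2) = 16 - 8*8 = 16 - 64 = -48)
((1 - 1*(-4))*B)*(M(j)*(3*(-5) + 3)) = ((1 - 1*(-4))*(-48))*(2*(3*(-5) + 3)) = ((1 + 4)*(-48))*(2*(-15 + 3)) = (5*(-48))*(2*(-12)) = -240*(-24) = 5760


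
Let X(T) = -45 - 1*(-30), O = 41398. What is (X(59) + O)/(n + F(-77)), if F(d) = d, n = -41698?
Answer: -41383/41775 ≈ -0.99062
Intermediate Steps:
X(T) = -15 (X(T) = -45 + 30 = -15)
(X(59) + O)/(n + F(-77)) = (-15 + 41398)/(-41698 - 77) = 41383/(-41775) = 41383*(-1/41775) = -41383/41775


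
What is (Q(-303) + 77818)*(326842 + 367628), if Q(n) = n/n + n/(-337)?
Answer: 18212688257820/337 ≈ 5.4044e+10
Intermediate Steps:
Q(n) = 1 - n/337 (Q(n) = 1 + n*(-1/337) = 1 - n/337)
(Q(-303) + 77818)*(326842 + 367628) = ((1 - 1/337*(-303)) + 77818)*(326842 + 367628) = ((1 + 303/337) + 77818)*694470 = (640/337 + 77818)*694470 = (26225306/337)*694470 = 18212688257820/337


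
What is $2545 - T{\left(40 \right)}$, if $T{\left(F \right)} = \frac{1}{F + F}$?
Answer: $\frac{203599}{80} \approx 2545.0$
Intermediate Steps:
$T{\left(F \right)} = \frac{1}{2 F}$
$2545 - T{\left(40 \right)} = 2545 - \frac{1}{2 \cdot 40} = 2545 - \frac{1}{2} \cdot \frac{1}{40} = 2545 - \frac{1}{80} = \frac{203599}{80}$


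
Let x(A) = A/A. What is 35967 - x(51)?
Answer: 35966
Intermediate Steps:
x(A) = 1
35967 - x(51) = 35967 - 1*1 = 35967 - 1 = 35966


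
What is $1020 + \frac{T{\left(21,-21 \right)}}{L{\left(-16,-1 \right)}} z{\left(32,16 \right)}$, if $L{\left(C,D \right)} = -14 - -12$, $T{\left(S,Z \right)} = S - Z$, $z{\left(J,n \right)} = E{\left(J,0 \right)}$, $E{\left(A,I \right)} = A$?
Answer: $348$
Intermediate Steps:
$z{\left(J,n \right)} = J$
$L{\left(C,D \right)} = -2$ ($L{\left(C,D \right)} = -14 + 12 = -2$)
$1020 + \frac{T{\left(21,-21 \right)}}{L{\left(-16,-1 \right)}} z{\left(32,16 \right)} = 1020 + \frac{21 - -21}{-2} \cdot 32 = 1020 + \left(21 + 21\right) \left(- \frac{1}{2}\right) 32 = 1020 + 42 \left(- \frac{1}{2}\right) 32 = 1020 - 672 = 348$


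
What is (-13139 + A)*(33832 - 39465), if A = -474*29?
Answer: 151443205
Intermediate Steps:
A = -13746
(-13139 + A)*(33832 - 39465) = (-13139 - 13746)*(33832 - 39465) = -26885*(-5633) = 151443205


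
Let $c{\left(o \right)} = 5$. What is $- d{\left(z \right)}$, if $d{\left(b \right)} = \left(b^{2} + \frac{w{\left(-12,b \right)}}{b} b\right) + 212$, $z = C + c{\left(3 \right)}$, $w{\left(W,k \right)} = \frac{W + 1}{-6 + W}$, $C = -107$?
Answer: $- \frac{191099}{18} \approx -10617.0$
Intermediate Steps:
$w{\left(W,k \right)} = \frac{1 + W}{-6 + W}$
$z = -102$ ($z = -107 + 5 = -102$)
$d{\left(b \right)} = \frac{3827}{18} + b^{2}$ ($d{\left(b \right)} = \left(b^{2} + \frac{\frac{1}{-6 - 12} \left(1 - 12\right)}{b} b\right) + 212 = \left(b^{2} + \frac{\frac{1}{-18} \left(-11\right)}{b} b\right) + 212 = \left(b^{2} + \frac{\left(- \frac{1}{18}\right) \left(-11\right)}{b} b\right) + 212 = \left(b^{2} + \frac{11}{18 b} b\right) + 212 = \left(b^{2} + \frac{11}{18}\right) + 212 = \left(\frac{11}{18} + b^{2}\right) + 212 = \frac{3827}{18} + b^{2}$)
$- d{\left(z \right)} = - (\frac{3827}{18} + \left(-102\right)^{2}) = - (\frac{3827}{18} + 10404) = \left(-1\right) \frac{191099}{18} = - \frac{191099}{18}$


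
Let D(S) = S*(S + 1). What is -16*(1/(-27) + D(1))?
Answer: -848/27 ≈ -31.407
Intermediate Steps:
D(S) = S*(1 + S)
-16*(1/(-27) + D(1)) = -16*(1/(-27) + 1*(1 + 1)) = -16*(-1/27 + 1*2) = -16*(-1/27 + 2) = -16*53/27 = -848/27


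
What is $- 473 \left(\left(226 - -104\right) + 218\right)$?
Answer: $-259204$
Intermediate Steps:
$- 473 \left(\left(226 - -104\right) + 218\right) = - 473 \left(\left(226 + 104\right) + 218\right) = - 473 \left(330 + 218\right) = \left(-473\right) 548 = -259204$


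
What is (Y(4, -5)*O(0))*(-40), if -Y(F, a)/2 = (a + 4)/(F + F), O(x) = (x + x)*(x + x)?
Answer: 0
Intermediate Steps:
O(x) = 4*x² (O(x) = (2*x)*(2*x) = 4*x²)
Y(F, a) = -(4 + a)/F (Y(F, a) = -2*(a + 4)/(F + F) = -2*(4 + a)/(2*F) = -2*(4 + a)*1/(2*F) = -(4 + a)/F)
(Y(4, -5)*O(0))*(-40) = (((-4 - 1*(-5))/4)*(4*0²))*(-40) = (((-4 + 5)/4)*(4*0))*(-40) = (((¼)*1)*0)*(-40) = ((¼)*0)*(-40) = 0*(-40) = 0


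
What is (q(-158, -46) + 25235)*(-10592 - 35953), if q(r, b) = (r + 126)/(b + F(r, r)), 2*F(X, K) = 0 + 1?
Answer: -106888218705/91 ≈ -1.1746e+9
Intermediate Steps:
F(X, K) = ½ (F(X, K) = (0 + 1)/2 = (½)*1 = ½)
q(r, b) = (126 + r)/(½ + b) (q(r, b) = (r + 126)/(b + ½) = (126 + r)/(½ + b))
(q(-158, -46) + 25235)*(-10592 - 35953) = (2*(126 - 158)/(1 + 2*(-46)) + 25235)*(-10592 - 35953) = (2*(-32)/(1 - 92) + 25235)*(-46545) = (2*(-32)/(-91) + 25235)*(-46545) = (2*(-1/91)*(-32) + 25235)*(-46545) = (64/91 + 25235)*(-46545) = (2296449/91)*(-46545) = -106888218705/91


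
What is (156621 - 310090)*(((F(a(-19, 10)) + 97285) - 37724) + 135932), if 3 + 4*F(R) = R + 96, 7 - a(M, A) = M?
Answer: -120026723679/4 ≈ -3.0007e+10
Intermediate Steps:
a(M, A) = 7 - M
F(R) = 93/4 + R/4 (F(R) = -¾ + (R + 96)/4 = -¾ + (96 + R)/4 = -¾ + (24 + R/4) = 93/4 + R/4)
(156621 - 310090)*(((F(a(-19, 10)) + 97285) - 37724) + 135932) = (156621 - 310090)*((((93/4 + (7 - 1*(-19))/4) + 97285) - 37724) + 135932) = -153469*((((93/4 + (7 + 19)/4) + 97285) - 37724) + 135932) = -153469*((((93/4 + (¼)*26) + 97285) - 37724) + 135932) = -153469*((((93/4 + 13/2) + 97285) - 37724) + 135932) = -153469*(((119/4 + 97285) - 37724) + 135932) = -153469*((389259/4 - 37724) + 135932) = -153469*(238363/4 + 135932) = -153469*782091/4 = -120026723679/4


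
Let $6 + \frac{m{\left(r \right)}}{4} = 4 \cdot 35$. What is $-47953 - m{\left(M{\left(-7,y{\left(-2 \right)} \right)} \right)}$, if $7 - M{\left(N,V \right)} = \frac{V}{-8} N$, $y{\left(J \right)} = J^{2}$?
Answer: $-48489$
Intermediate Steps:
$M{\left(N,V \right)} = 7 + \frac{N V}{8}$ ($M{\left(N,V \right)} = 7 - \frac{V}{-8} N = 7 - V \left(- \frac{1}{8}\right) N = 7 - - \frac{V}{8} N = 7 - - \frac{N V}{8} = 7 + \frac{N V}{8}$)
$m{\left(r \right)} = 536$ ($m{\left(r \right)} = -24 + 4 \cdot 4 \cdot 35 = -24 + 4 \cdot 140 = -24 + 560 = 536$)
$-47953 - m{\left(M{\left(-7,y{\left(-2 \right)} \right)} \right)} = -47953 - 536 = -48489$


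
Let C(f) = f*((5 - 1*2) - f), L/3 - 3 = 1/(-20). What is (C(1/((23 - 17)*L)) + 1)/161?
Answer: 297791/45395721 ≈ 0.0065599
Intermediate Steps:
L = 177/20 (L = 9 + 3/(-20) = 9 + 3*(-1/20) = 9 - 3/20 = 177/20 ≈ 8.8500)
C(f) = f*(3 - f) (C(f) = f*((5 - 2) - f) = f*(3 - f))
(C(1/((23 - 17)*L)) + 1)/161 = ((1/((23 - 17)*(177/20)))*(3 - 1/((23 - 17)*177/20)) + 1)/161 = (((20/177)/6)*(3 - 20/(6*177)) + 1)*(1/161) = (((⅙)*(20/177))*(3 - 20/(6*177)) + 1)*(1/161) = (10*(3 - 1*10/531)/531 + 1)*(1/161) = (10*(3 - 10/531)/531 + 1)*(1/161) = ((10/531)*(1583/531) + 1)*(1/161) = (15830/281961 + 1)*(1/161) = (297791/281961)*(1/161) = 297791/45395721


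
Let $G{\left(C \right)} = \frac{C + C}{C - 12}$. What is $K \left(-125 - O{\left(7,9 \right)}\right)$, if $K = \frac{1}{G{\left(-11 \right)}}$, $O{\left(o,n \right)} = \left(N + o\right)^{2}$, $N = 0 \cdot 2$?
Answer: $- \frac{2001}{11} \approx -181.91$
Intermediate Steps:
$N = 0$
$G{\left(C \right)} = \frac{2 C}{-12 + C}$
$O{\left(o,n \right)} = o^{2}$ ($O{\left(o,n \right)} = \left(0 + o\right)^{2} = o^{2}$)
$K = \frac{23}{22}$ ($K = \frac{1}{2 \left(-11\right) \frac{1}{-12 - 11}} = \frac{1}{2 \left(-11\right) \frac{1}{-23}} = \frac{1}{2 \left(-11\right) \left(- \frac{1}{23}\right)} = \frac{1}{\frac{22}{23}} = \frac{23}{22} \approx 1.0455$)
$K \left(-125 - O{\left(7,9 \right)}\right) = \frac{23 \left(-125 - 7^{2}\right)}{22} = \frac{23 \left(-125 - 49\right)}{22} = \frac{23}{22} \left(-174\right) = - \frac{2001}{11}$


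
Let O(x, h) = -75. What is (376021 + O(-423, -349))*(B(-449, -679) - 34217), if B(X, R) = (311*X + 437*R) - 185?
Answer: -176981842744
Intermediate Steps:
B(X, R) = -185 + 311*X + 437*R
(376021 + O(-423, -349))*(B(-449, -679) - 34217) = (376021 - 75)*((-185 + 311*(-449) + 437*(-679)) - 34217) = 375946*((-185 - 139639 - 296723) - 34217) = 375946*(-436547 - 34217) = 375946*(-470764) = -176981842744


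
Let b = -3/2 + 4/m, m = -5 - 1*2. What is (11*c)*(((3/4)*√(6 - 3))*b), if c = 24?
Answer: -2871*√3/7 ≈ -710.39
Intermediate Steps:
m = -7 (m = -5 - 2 = -7)
b = -29/14 (b = -3/2 + 4/(-7) = -3*½ + 4*(-⅐) = -3/2 - 4/7 = -29/14 ≈ -2.0714)
(11*c)*(((3/4)*√(6 - 3))*b) = (11*24)*(((3/4)*√(6 - 3))*(-29/14)) = 264*(((3*(¼))*√3)*(-29/14)) = 264*((3*√3/4)*(-29/14)) = 264*(-87*√3/56) = -2871*√3/7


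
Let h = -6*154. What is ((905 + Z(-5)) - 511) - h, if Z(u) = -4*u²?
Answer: 1218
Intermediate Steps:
h = -924
((905 + Z(-5)) - 511) - h = ((905 - 4*(-5)²) - 511) - 1*(-924) = ((905 - 4*25) - 511) + 924 = ((905 - 100) - 511) + 924 = (805 - 511) + 924 = 294 + 924 = 1218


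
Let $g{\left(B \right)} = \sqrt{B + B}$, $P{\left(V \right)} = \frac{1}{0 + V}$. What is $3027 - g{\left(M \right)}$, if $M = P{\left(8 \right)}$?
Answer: $\frac{6053}{2} \approx 3026.5$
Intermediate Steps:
$P{\left(V \right)} = \frac{1}{V}$
$M = \frac{1}{8} \approx 0.125$
$g{\left(B \right)} = \sqrt{2} \sqrt{B}$ ($g{\left(B \right)} = \sqrt{2 B} = \sqrt{2} \sqrt{B}$)
$3027 - g{\left(M \right)} = 3027 - \frac{\sqrt{2}}{2 \sqrt{2}} = 3027 - \sqrt{2} \frac{\sqrt{2}}{4} = 3027 - \frac{1}{2} = \frac{6053}{2}$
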